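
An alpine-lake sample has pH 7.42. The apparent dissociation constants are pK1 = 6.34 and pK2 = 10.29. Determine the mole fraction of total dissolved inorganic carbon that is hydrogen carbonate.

α₁ = 0.922

α₁ = 1 / (1 + [H⁺]/K1 + K2/[H⁺]) = 1 / (1 + 10^-1.08 + 10^-2.87)
   = 1 / (1 + 0.083176 + 0.0013490) = 1/1.0845 = 0.9221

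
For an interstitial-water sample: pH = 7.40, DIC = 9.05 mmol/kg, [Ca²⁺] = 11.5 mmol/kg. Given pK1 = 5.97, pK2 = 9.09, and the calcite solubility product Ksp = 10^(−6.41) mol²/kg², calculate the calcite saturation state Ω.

Ω = 5.16

α₂ = 1 / (1 + [H⁺]/K2 + [H⁺]²/(K1K2)) = 1 / (1 + 10^+1.69 + 10^+0.26)
   = 1 / (1 + 48.978 + 1.8197) = 1/51.798 = 0.01931
[CO3²⁻] = α₂ × DIC = 0.01931 × 9.05 = 0.1747 mmol/kg
Ksp = 10^(−6.41) = 3.890×10^-7
Ω = [Ca²⁺][CO3²⁻]/Ksp = (11.5×10^-3)(1.747×10^-4) / 3.890×10^-7 = 5.16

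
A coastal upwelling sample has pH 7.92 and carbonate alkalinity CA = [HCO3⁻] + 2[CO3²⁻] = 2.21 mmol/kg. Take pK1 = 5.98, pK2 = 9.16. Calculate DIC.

DIC = 2.12 mmol/kg

CA = [HCO3⁻] + 2[CO3²⁻] = (α₁ + 2α₂)·DIC
At pH 7.92: [H⁺]/K1 = 10^-1.94 = 0.011482, K2/[H⁺] = 10^-1.24 = 0.057544
α₁ = 1/(1 + 0.011482 + 0.057544) = 1/1.0690 = 0.9354; α₂ = α₁·K2/[H⁺] = 0.05383
α₁ + 2α₂ = 1.0431
DIC = CA / (α₁ + 2α₂) = 2.21 / 1.0431 = 2.12 mmol/kg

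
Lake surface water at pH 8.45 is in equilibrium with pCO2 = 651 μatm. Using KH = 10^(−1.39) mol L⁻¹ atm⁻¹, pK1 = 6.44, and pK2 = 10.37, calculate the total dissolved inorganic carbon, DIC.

[CO2*] = KH · pCO2 = 10^(−1.39) × 651×10^-6 = 2.652×10^-5 mol/L
α₀ = 1/(1 + K1/[H⁺] + K1K2/[H⁺]²) = 1/(1 + 10^+2.01 + 10^+0.09) = 0.009564
DIC = [CO2*]/α₀ = 2.652×10^-5 / 0.009564 = 2.77 mmol/L

DIC = 2.77 mmol/L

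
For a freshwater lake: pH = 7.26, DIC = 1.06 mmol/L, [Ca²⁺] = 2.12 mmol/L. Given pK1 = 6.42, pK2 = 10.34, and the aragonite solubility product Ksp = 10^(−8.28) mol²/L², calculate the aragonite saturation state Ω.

Ω = 0.311

α₂ = 1 / (1 + [H⁺]/K2 + [H⁺]²/(K1K2)) = 1 / (1 + 10^+3.08 + 10^+2.24)
   = 1 / (1 + 1202.3 + 173.78) = 1/1377.0 = 0.0007262
[CO3²⁻] = α₂ × DIC = 0.0007262 × 1.06 = 0.0007698 mmol/L = 0.7698 μmol/L
Ksp = 10^(−8.28) = 5.248×10^-9
Ω = [Ca²⁺][CO3²⁻]/Ksp = (2.12×10^-3)(7.698×10^-7) / 5.248×10^-9 = 0.311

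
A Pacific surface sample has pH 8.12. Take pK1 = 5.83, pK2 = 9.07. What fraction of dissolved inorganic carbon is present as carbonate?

α₂ = 0.100

α₂ = 1 / (1 + [H⁺]/K2 + [H⁺]²/(K1K2)) = 1 / (1 + 10^+0.95 + 10^-1.34)
   = 1 / (1 + 8.9125 + 0.045709) = 1/9.9582 = 0.1004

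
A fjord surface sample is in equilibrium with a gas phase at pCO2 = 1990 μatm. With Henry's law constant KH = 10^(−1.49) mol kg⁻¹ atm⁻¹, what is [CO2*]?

[CO2*] = 64.4 μmol/kg

KH = 10^(−1.49) = 3.236×10^-2 mol kg⁻¹ atm⁻¹
[CO2*] = KH · pCO2 = 3.236×10^-2 × 1990×10^-6 atm = 6.44×10^-5 mol/kg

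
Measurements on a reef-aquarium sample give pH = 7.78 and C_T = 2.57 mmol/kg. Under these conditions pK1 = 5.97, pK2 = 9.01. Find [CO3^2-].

α₂ = 1 / (1 + [H⁺]/K2 + [H⁺]²/(K1K2)) = 1 / (1 + 10^+1.23 + 10^-0.58)
   = 1 / (1 + 16.982 + 0.26303) = 1/18.245 = 0.05481
[CO3²⁻] = α₂ × DIC = 0.05481 × 2.57 = 0.141 mmol/kg

[CO3²⁻] = 0.141 mmol/kg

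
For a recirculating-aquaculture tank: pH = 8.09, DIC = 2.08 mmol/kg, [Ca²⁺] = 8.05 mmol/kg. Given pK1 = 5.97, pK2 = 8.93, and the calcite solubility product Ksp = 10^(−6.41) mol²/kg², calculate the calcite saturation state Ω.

α₂ = 1 / (1 + [H⁺]/K2 + [H⁺]²/(K1K2)) = 1 / (1 + 10^+0.84 + 10^-1.28)
   = 1 / (1 + 6.9183 + 0.052481) = 1/7.9708 = 0.1255
[CO3²⁻] = α₂ × DIC = 0.1255 × 2.08 = 0.2610 mmol/kg
Ksp = 10^(−6.41) = 3.890×10^-7
Ω = [Ca²⁺][CO3²⁻]/Ksp = (8.05×10^-3)(2.610×10^-4) / 3.890×10^-7 = 5.40

Ω = 5.40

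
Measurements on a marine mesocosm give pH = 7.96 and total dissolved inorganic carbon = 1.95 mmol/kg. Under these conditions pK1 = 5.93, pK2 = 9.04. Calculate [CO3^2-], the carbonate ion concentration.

[CO3²⁻] = 0.148 mmol/kg

α₂ = 1 / (1 + [H⁺]/K2 + [H⁺]²/(K1K2)) = 1 / (1 + 10^+1.08 + 10^-0.95)
   = 1 / (1 + 12.023 + 0.11220) = 1/13.135 = 0.07613
[CO3²⁻] = α₂ × DIC = 0.07613 × 1.95 = 0.148 mmol/kg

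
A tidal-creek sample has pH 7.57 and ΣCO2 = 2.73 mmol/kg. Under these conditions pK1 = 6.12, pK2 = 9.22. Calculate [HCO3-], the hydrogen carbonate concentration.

[HCO3⁻] = 2.58 mmol/kg

α₁ = 1 / (1 + [H⁺]/K1 + K2/[H⁺]) = 1 / (1 + 10^-1.45 + 10^-1.65)
   = 1 / (1 + 0.035481 + 0.022387) = 1/1.0579 = 0.9453
[HCO3⁻] = α₁ × DIC = 0.9453 × 2.73 = 2.58 mmol/kg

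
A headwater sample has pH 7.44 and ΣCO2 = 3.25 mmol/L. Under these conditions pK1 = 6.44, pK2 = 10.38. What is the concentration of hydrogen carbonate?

α₁ = 1 / (1 + [H⁺]/K1 + K2/[H⁺]) = 1 / (1 + 10^-1.00 + 10^-2.94)
   = 1 / (1 + 0.10000 + 0.0011482) = 1/1.1011 = 0.9081
[HCO3⁻] = α₁ × DIC = 0.9081 × 3.25 = 2.95 mmol/L

[HCO3⁻] = 2.95 mmol/L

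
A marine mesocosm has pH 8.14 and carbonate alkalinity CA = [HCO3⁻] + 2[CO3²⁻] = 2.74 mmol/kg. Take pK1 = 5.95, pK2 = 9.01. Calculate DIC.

CA = [HCO3⁻] + 2[CO3²⁻] = (α₁ + 2α₂)·DIC
At pH 8.14: [H⁺]/K1 = 10^-2.19 = 0.0064565, K2/[H⁺] = 10^-0.87 = 0.13490
α₁ = 1/(1 + 0.0064565 + 0.13490) = 1/1.1414 = 0.8762; α₂ = α₁·K2/[H⁺] = 0.1182
α₁ + 2α₂ = 1.1125
DIC = CA / (α₁ + 2α₂) = 2.74 / 1.1125 = 2.46 mmol/kg

DIC = 2.46 mmol/kg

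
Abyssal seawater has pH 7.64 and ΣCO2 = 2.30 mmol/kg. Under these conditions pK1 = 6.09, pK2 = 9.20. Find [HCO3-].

α₁ = 1 / (1 + [H⁺]/K1 + K2/[H⁺]) = 1 / (1 + 10^-1.55 + 10^-1.56)
   = 1 / (1 + 0.028184 + 0.027542) = 1/1.0557 = 0.9472
[HCO3⁻] = α₁ × DIC = 0.9472 × 2.30 = 2.18 mmol/kg

[HCO3⁻] = 2.18 mmol/kg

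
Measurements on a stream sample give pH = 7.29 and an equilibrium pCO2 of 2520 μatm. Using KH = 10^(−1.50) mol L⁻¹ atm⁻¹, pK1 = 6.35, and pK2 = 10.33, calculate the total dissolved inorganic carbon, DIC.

[CO2*] = KH · pCO2 = 10^(−1.50) × 2520×10^-6 = 7.969×10^-5 mol/L
α₀ = 1/(1 + K1/[H⁺] + K1K2/[H⁺]²) = 1/(1 + 10^+0.94 + 10^-2.10) = 0.1029
DIC = [CO2*]/α₀ = 7.969×10^-5 / 0.1029 = 0.774 mmol/L

DIC = 0.774 mmol/L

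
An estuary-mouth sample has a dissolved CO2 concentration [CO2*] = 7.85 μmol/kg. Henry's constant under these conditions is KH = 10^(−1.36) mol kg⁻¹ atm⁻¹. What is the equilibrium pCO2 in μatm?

KH = 10^(−1.36) = 4.365×10^-2 mol kg⁻¹ atm⁻¹
pCO2 = [CO2*]/KH = 7.85×10^-6 / 4.365×10^-2 = 1.80×10^-4 atm = 180 μatm

pCO2 = 180 μatm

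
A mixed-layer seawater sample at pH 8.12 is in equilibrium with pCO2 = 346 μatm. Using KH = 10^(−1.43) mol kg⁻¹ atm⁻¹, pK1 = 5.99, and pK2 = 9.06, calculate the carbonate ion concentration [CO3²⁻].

[CO2*] = KH · pCO2 = 10^(−1.43) × 346×10^-6 = 1.286×10^-5 mol/kg
α₀ = 1/(1 + K1/[H⁺] + K1K2/[H⁺]²) = 1/(1 + 10^+2.13 + 10^+1.19) = 0.006606
DIC = [CO2*]/α₀ = 1.286×10^-5 / 0.006606 = 1.946 mmol/kg
[CO3²⁻] = α₂·DIC; α₂ = 0.1023, so [CO3²⁻] = 0.1023 × 1.946 = 0.199 mmol/kg

[CO3²⁻] = 0.199 mmol/kg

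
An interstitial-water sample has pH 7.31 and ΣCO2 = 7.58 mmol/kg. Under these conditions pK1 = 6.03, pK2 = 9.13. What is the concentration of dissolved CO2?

[CO2*] = 0.373 mmol/kg

α₀ = 1 / (1 + K1/[H⁺] + K1K2/[H⁺]²) = 1 / (1 + 10^+1.28 + 10^-0.54)
   = 1 / (1 + 19.055 + 0.28840) = 1/20.343 = 0.04916
[CO2*] = α₀ × DIC = 0.04916 × 7.58 = 0.373 mmol/kg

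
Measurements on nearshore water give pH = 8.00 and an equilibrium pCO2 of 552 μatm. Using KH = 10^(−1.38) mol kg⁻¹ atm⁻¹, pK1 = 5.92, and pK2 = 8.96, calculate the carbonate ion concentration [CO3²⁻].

[CO3²⁻] = 0.303 mmol/kg

[CO2*] = KH · pCO2 = 10^(−1.38) × 552×10^-6 = 2.301×10^-5 mol/kg
α₀ = 1/(1 + K1/[H⁺] + K1K2/[H⁺]²) = 1/(1 + 10^+2.08 + 10^+1.12) = 0.007440
DIC = [CO2*]/α₀ = 2.301×10^-5 / 0.007440 = 3.093 mmol/kg
[CO3²⁻] = α₂·DIC; α₂ = 0.09808, so [CO3²⁻] = 0.09808 × 3.093 = 0.303 mmol/kg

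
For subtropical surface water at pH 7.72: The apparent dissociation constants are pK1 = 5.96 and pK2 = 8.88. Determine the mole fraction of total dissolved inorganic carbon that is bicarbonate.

α₁ = 0.920

α₁ = 1 / (1 + [H⁺]/K1 + K2/[H⁺]) = 1 / (1 + 10^-1.76 + 10^-1.16)
   = 1 / (1 + 0.017378 + 0.069183) = 1/1.0866 = 0.9203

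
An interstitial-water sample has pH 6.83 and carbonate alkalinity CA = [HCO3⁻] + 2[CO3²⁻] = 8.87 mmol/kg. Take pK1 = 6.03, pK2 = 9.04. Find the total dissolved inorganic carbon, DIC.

CA = [HCO3⁻] + 2[CO3²⁻] = (α₁ + 2α₂)·DIC
At pH 6.83: [H⁺]/K1 = 10^-0.80 = 0.15849, K2/[H⁺] = 10^-2.21 = 0.0061660
α₁ = 1/(1 + 0.15849 + 0.0061660) = 1/1.1647 = 0.8586; α₂ = α₁·K2/[H⁺] = 0.005294
α₁ + 2α₂ = 0.8692
DIC = CA / (α₁ + 2α₂) = 8.87 / 0.8692 = 10.2 mmol/kg

DIC = 10.2 mmol/kg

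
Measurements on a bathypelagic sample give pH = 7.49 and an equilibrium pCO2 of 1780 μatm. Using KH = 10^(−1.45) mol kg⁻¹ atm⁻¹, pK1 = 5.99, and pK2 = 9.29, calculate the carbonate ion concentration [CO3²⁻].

[CO3²⁻] = 0.0317 mmol/kg

[CO2*] = KH · pCO2 = 10^(−1.45) × 1780×10^-6 = 6.316×10^-5 mol/kg
α₀ = 1/(1 + K1/[H⁺] + K1K2/[H⁺]²) = 1/(1 + 10^+1.50 + 10^-0.30) = 0.03019
DIC = [CO2*]/α₀ = 6.316×10^-5 / 0.03019 = 2.092 mmol/kg
[CO3²⁻] = α₂·DIC; α₂ = 0.01513, so [CO3²⁻] = 0.01513 × 2.092 = 0.0317 mmol/kg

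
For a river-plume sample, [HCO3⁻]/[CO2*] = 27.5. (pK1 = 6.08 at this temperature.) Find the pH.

From K1 = [H⁺][HCO3⁻]/[CO2*]:  pH = pK1 + log₁₀([HCO3⁻]/[CO2*])
log₁₀(27.5) = +1.439
pH = 6.08 + (+1.439) = 7.52

pH = 7.52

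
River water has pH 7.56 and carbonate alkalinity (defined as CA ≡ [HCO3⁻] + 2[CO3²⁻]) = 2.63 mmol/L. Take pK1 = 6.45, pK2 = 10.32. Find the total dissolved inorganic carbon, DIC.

CA = [HCO3⁻] + 2[CO3²⁻] = (α₁ + 2α₂)·DIC
At pH 7.56: [H⁺]/K1 = 10^-1.11 = 0.077625, K2/[H⁺] = 10^-2.76 = 0.0017378
α₁ = 1/(1 + 0.077625 + 0.0017378) = 1/1.0794 = 0.9265; α₂ = α₁·K2/[H⁺] = 0.001610
α₁ + 2α₂ = 0.9297
DIC = CA / (α₁ + 2α₂) = 2.63 / 0.9297 = 2.83 mmol/L

DIC = 2.83 mmol/L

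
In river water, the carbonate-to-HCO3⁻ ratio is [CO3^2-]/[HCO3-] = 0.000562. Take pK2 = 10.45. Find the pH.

From K2 = [H⁺][CO3^2-]/[HCO3-]:  pH = pK2 + log₁₀([CO3^2-]/[HCO3-])
log₁₀(0.000562) = -3.250
pH = 10.45 + (-3.250) = 7.20

pH = 7.20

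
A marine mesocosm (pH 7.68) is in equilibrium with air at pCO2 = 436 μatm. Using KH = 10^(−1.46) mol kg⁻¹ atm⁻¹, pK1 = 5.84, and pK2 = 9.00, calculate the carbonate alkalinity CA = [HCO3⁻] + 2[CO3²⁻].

CA = 1.15 mmol/kg

[CO2*] = KH · pCO2 = 10^(−1.46) × 436×10^-6 = 1.512×10^-5 mol/kg
α₀ = 1/(1 + K1/[H⁺] + K1K2/[H⁺]²) = 1/(1 + 10^+1.84 + 10^+0.52) = 0.01361
DIC = [CO2*]/α₀ = 1.512×10^-5 / 0.01361 = 1.111 mmol/kg
CA = (α₁ + 2α₂)·DIC = (0.9413 + 2×0.04506) × 1.111 = 1.15 mmol/kg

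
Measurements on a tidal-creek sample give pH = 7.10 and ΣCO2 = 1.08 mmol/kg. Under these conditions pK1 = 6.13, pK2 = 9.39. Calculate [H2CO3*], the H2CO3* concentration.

α₀ = 1 / (1 + K1/[H⁺] + K1K2/[H⁺]²) = 1 / (1 + 10^+0.97 + 10^-1.32)
   = 1 / (1 + 9.3325 + 0.047863) = 1/10.380 = 0.09634
[CO2*] = α₀ × DIC = 0.09634 × 1.08 = 0.104 mmol/kg

[CO2*] = 0.104 mmol/kg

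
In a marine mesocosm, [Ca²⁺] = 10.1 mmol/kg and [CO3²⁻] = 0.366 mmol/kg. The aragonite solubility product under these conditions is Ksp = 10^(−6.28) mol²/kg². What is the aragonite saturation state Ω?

Ω = 7.04

Ksp = 10^(−6.28) = 5.248×10^-7
Ω = [Ca²⁺][CO3²⁻]/Ksp = (10.1×10^-3)(0.366×10^-3) / 5.248×10^-7 = 7.04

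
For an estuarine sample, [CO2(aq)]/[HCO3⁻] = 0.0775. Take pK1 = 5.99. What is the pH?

pH = 7.10

From K1 = [H⁺][HCO3⁻]/[CO2(aq)]:  pH = pK1 − log₁₀([CO2(aq)]/[HCO3⁻])
log₁₀(0.0775) = -1.111
pH = 5.99 − (-1.111) = 7.10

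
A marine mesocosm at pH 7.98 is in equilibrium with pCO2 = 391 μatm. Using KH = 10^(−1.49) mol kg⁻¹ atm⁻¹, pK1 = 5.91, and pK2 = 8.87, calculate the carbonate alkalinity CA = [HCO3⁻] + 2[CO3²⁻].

CA = 1.87 mmol/kg

[CO2*] = KH · pCO2 = 10^(−1.49) × 391×10^-6 = 1.265×10^-5 mol/kg
α₀ = 1/(1 + K1/[H⁺] + K1K2/[H⁺]²) = 1/(1 + 10^+2.07 + 10^+1.18) = 0.007484
DIC = [CO2*]/α₀ = 1.265×10^-5 / 0.007484 = 1.691 mmol/kg
CA = (α₁ + 2α₂)·DIC = (0.8792 + 2×0.1133) × 1.691 = 1.87 mmol/kg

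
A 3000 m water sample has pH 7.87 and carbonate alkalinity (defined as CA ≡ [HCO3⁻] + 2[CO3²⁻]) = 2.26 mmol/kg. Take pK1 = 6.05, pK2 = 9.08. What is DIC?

CA = [HCO3⁻] + 2[CO3²⁻] = (α₁ + 2α₂)·DIC
At pH 7.87: [H⁺]/K1 = 10^-1.82 = 0.015136, K2/[H⁺] = 10^-1.21 = 0.061660
α₁ = 1/(1 + 0.015136 + 0.061660) = 1/1.0768 = 0.9287; α₂ = α₁·K2/[H⁺] = 0.05726
α₁ + 2α₂ = 1.0432
DIC = CA / (α₁ + 2α₂) = 2.26 / 1.0432 = 2.17 mmol/kg

DIC = 2.17 mmol/kg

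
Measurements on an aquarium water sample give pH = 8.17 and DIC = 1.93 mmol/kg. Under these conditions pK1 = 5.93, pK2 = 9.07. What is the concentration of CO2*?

α₀ = 1 / (1 + K1/[H⁺] + K1K2/[H⁺]²) = 1 / (1 + 10^+2.24 + 10^+1.34)
   = 1 / (1 + 173.78 + 21.878) = 1/196.66 = 0.005085
[CO2*] = α₀ × DIC = 0.005085 × 1.93 = 0.00981 mmol/kg = 9.81 μmol/kg

[CO2*] = 9.81 μmol/kg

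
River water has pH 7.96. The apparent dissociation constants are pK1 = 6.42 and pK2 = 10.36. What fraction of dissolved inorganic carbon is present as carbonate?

α₂ = 1 / (1 + [H⁺]/K2 + [H⁺]²/(K1K2)) = 1 / (1 + 10^+2.40 + 10^+0.86)
   = 1 / (1 + 251.19 + 7.2444) = 1/259.43 = 0.003855

α₂ = 0.00385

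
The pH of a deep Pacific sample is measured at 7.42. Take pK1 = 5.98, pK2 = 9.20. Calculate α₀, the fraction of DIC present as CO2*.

α₀ = 0.0345

α₀ = 1 / (1 + K1/[H⁺] + K1K2/[H⁺]²) = 1 / (1 + 10^+1.44 + 10^-0.34)
   = 1 / (1 + 27.542 + 0.45709) = 1/28.999 = 0.03448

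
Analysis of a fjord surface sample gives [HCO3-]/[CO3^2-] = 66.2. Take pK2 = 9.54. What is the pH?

From K2 = [H⁺][CO3^2-]/[HCO3-]:  pH = pK2 − log₁₀([HCO3-]/[CO3^2-])
log₁₀(66.2) = +1.821
pH = 9.54 − (+1.821) = 7.72

pH = 7.72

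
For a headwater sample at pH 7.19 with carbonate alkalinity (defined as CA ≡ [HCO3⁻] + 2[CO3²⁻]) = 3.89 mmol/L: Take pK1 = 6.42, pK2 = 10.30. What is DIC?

DIC = 4.55 mmol/L

CA = [HCO3⁻] + 2[CO3²⁻] = (α₁ + 2α₂)·DIC
At pH 7.19: [H⁺]/K1 = 10^-0.77 = 0.16982, K2/[H⁺] = 10^-3.11 = 0.00077625
α₁ = 1/(1 + 0.16982 + 0.00077625) = 1/1.1706 = 0.8543; α₂ = α₁·K2/[H⁺] = 0.0006631
α₁ + 2α₂ = 0.8556
DIC = CA / (α₁ + 2α₂) = 3.89 / 0.8556 = 4.55 mmol/L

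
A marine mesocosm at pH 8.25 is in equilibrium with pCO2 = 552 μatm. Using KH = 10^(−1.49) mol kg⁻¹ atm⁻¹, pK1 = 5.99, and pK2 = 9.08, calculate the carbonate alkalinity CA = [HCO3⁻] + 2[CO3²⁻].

[CO2*] = KH · pCO2 = 10^(−1.49) × 552×10^-6 = 1.786×10^-5 mol/kg
α₀ = 1/(1 + K1/[H⁺] + K1K2/[H⁺]²) = 1/(1 + 10^+2.26 + 10^+1.43) = 0.004765
DIC = [CO2*]/α₀ = 1.786×10^-5 / 0.004765 = 3.749 mmol/kg
CA = (α₁ + 2α₂)·DIC = (0.8670 + 2×0.1282) × 3.749 = 4.21 mmol/kg

CA = 4.21 mmol/kg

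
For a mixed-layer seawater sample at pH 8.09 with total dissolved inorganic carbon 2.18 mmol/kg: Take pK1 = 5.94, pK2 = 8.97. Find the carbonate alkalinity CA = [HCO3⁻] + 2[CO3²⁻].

CA = [HCO3⁻] + 2[CO3²⁻] = (α₁ + 2α₂)·DIC
At pH 8.09: [H⁺]/K1 = 10^-2.15 = 0.0070795, K2/[H⁺] = 10^-0.88 = 0.13183
α₁ = 1/(1 + 0.0070795 + 0.13183) = 1/1.1389 = 0.8780; α₂ = α₁·K2/[H⁺] = 0.1157
α₁ + 2α₂ = 1.1095
CA = 1.1095 × 2.18 = 2.42 mmol/kg

CA = 2.42 mmol/kg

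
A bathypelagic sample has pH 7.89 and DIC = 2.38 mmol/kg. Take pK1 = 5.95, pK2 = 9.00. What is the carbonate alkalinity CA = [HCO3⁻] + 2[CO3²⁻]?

CA = 2.52 mmol/kg

CA = [HCO3⁻] + 2[CO3²⁻] = (α₁ + 2α₂)·DIC
At pH 7.89: [H⁺]/K1 = 10^-1.94 = 0.011482, K2/[H⁺] = 10^-1.11 = 0.077625
α₁ = 1/(1 + 0.011482 + 0.077625) = 1/1.0891 = 0.9182; α₂ = α₁·K2/[H⁺] = 0.07127
α₁ + 2α₂ = 1.0607
CA = 1.0607 × 2.38 = 2.52 mmol/kg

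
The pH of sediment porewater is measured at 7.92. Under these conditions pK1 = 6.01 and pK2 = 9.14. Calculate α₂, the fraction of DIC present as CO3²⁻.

α₂ = 1 / (1 + [H⁺]/K2 + [H⁺]²/(K1K2)) = 1 / (1 + 10^+1.22 + 10^-0.69)
   = 1 / (1 + 16.596 + 0.20417) = 1/17.800 = 0.05618

α₂ = 0.0562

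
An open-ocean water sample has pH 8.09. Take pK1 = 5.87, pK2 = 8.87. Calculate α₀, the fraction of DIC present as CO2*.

α₀ = 0.00514

α₀ = 1 / (1 + K1/[H⁺] + K1K2/[H⁺]²) = 1 / (1 + 10^+2.22 + 10^+1.44)
   = 1 / (1 + 165.96 + 27.542) = 1/194.50 = 0.005141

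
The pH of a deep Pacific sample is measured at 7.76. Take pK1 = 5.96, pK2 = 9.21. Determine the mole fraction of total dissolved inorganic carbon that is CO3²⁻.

α₂ = 1 / (1 + [H⁺]/K2 + [H⁺]²/(K1K2)) = 1 / (1 + 10^+1.45 + 10^-0.35)
   = 1 / (1 + 28.184 + 0.44668) = 1/29.631 = 0.03375

α₂ = 0.0337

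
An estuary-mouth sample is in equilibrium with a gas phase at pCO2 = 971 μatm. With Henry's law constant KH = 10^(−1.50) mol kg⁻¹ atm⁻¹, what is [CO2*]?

[CO2*] = 30.7 μmol/kg

KH = 10^(−1.50) = 3.162×10^-2 mol kg⁻¹ atm⁻¹
[CO2*] = KH · pCO2 = 3.162×10^-2 × 971×10^-6 atm = 3.07×10^-5 mol/kg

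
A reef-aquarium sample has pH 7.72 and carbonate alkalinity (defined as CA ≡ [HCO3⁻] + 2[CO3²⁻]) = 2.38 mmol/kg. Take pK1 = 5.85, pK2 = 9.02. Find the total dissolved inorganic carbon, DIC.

CA = [HCO3⁻] + 2[CO3²⁻] = (α₁ + 2α₂)·DIC
At pH 7.72: [H⁺]/K1 = 10^-1.87 = 0.013490, K2/[H⁺] = 10^-1.30 = 0.050119
α₁ = 1/(1 + 0.013490 + 0.050119) = 1/1.0636 = 0.9402; α₂ = α₁·K2/[H⁺] = 0.04712
α₁ + 2α₂ = 1.0344
DIC = CA / (α₁ + 2α₂) = 2.38 / 1.0344 = 2.30 mmol/kg

DIC = 2.30 mmol/kg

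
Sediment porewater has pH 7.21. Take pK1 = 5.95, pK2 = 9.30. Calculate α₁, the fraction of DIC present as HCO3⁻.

α₁ = 0.941

α₁ = 1 / (1 + [H⁺]/K1 + K2/[H⁺]) = 1 / (1 + 10^-1.26 + 10^-2.09)
   = 1 / (1 + 0.054954 + 0.0081283) = 1/1.0631 = 0.9407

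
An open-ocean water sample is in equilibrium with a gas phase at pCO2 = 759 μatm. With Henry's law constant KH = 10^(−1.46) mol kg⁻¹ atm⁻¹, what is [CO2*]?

[CO2*] = 26.3 μmol/kg

KH = 10^(−1.46) = 3.467×10^-2 mol kg⁻¹ atm⁻¹
[CO2*] = KH · pCO2 = 3.467×10^-2 × 759×10^-6 atm = 2.63×10^-5 mol/kg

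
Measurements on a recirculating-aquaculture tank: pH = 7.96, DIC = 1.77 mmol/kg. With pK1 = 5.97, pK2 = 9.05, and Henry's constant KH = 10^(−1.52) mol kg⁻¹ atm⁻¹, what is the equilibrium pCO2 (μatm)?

α₀ = 1 / (1 + K1/[H⁺] + K1K2/[H⁺]²) = 1 / (1 + 10^+1.99 + 10^+0.90)
   = 1 / (1 + 97.724 + 7.9433) = 1/106.67 = 0.009375
[CO2*] = α₀ × DIC = 0.009375 × 1.77 = 0.01659 mmol/kg = 16.59 μmol/kg
pCO2 = [CO2*]/KH = 1.659×10^-5 / 3.020×10^-2 = 549 μatm

pCO2 = 549 μatm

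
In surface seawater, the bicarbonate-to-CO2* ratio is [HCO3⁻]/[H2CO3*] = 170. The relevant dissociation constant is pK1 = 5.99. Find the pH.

pH = 8.22

From K1 = [H⁺][HCO3⁻]/[H2CO3*]:  pH = pK1 + log₁₀([HCO3⁻]/[H2CO3*])
log₁₀(170) = +2.230
pH = 5.99 + (+2.230) = 8.22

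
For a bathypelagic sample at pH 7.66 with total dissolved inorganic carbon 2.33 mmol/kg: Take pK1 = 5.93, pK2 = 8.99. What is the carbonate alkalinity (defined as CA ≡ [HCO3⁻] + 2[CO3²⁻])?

CA = [HCO3⁻] + 2[CO3²⁻] = (α₁ + 2α₂)·DIC
At pH 7.66: [H⁺]/K1 = 10^-1.73 = 0.018621, K2/[H⁺] = 10^-1.33 = 0.046774
α₁ = 1/(1 + 0.018621 + 0.046774) = 1/1.0654 = 0.9386; α₂ = α₁·K2/[H⁺] = 0.04390
α₁ + 2α₂ = 1.0264
CA = 1.0264 × 2.33 = 2.39 mmol/kg

CA = 2.39 mmol/kg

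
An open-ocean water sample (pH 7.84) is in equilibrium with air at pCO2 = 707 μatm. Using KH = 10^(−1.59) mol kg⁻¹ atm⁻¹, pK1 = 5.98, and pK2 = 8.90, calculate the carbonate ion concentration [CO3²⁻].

[CO3²⁻] = 0.115 mmol/kg

[CO2*] = KH · pCO2 = 10^(−1.59) × 707×10^-6 = 1.817×10^-5 mol/kg
α₀ = 1/(1 + K1/[H⁺] + K1K2/[H⁺]²) = 1/(1 + 10^+1.86 + 10^+0.80) = 0.01254
DIC = [CO2*]/α₀ = 1.817×10^-5 / 0.01254 = 1.449 mmol/kg
[CO3²⁻] = α₂·DIC; α₂ = 0.07911, so [CO3²⁻] = 0.07911 × 1.449 = 0.115 mmol/kg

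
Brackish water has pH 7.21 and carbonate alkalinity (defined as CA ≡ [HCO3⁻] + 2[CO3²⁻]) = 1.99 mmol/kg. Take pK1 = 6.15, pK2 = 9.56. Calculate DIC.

CA = [HCO3⁻] + 2[CO3²⁻] = (α₁ + 2α₂)·DIC
At pH 7.21: [H⁺]/K1 = 10^-1.06 = 0.087096, K2/[H⁺] = 10^-2.35 = 0.0044668
α₁ = 1/(1 + 0.087096 + 0.0044668) = 1/1.0916 = 0.9161; α₂ = α₁·K2/[H⁺] = 0.004092
α₁ + 2α₂ = 0.9243
DIC = CA / (α₁ + 2α₂) = 1.99 / 0.9243 = 2.15 mmol/kg

DIC = 2.15 mmol/kg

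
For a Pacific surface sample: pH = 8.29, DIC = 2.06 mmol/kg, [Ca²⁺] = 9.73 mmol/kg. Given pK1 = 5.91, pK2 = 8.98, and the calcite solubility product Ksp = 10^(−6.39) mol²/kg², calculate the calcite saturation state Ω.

α₂ = 1 / (1 + [H⁺]/K2 + [H⁺]²/(K1K2)) = 1 / (1 + 10^+0.69 + 10^-1.69)
   = 1 / (1 + 4.8978 + 0.020417) = 1/5.9182 = 0.1690
[CO3²⁻] = α₂ × DIC = 0.1690 × 2.06 = 0.3481 mmol/kg
Ksp = 10^(−6.39) = 4.074×10^-7
Ω = [Ca²⁺][CO3²⁻]/Ksp = (9.73×10^-3)(3.481×10^-4) / 4.074×10^-7 = 8.31

Ω = 8.31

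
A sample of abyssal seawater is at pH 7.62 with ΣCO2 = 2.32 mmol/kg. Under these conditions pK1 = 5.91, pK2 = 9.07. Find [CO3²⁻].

[CO3²⁻] = 0.0780 mmol/kg

α₂ = 1 / (1 + [H⁺]/K2 + [H⁺]²/(K1K2)) = 1 / (1 + 10^+1.45 + 10^-0.26)
   = 1 / (1 + 28.184 + 0.54954) = 1/29.733 = 0.03363
[CO3²⁻] = α₂ × DIC = 0.03363 × 2.32 = 0.0780 mmol/kg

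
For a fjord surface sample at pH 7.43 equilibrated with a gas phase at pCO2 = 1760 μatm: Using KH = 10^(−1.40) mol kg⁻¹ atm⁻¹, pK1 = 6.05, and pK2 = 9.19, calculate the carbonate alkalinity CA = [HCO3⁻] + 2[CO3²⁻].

[CO2*] = KH · pCO2 = 10^(−1.40) × 1760×10^-6 = 7.007×10^-5 mol/kg
α₀ = 1/(1 + K1/[H⁺] + K1K2/[H⁺]²) = 1/(1 + 10^+1.38 + 10^-0.38) = 0.03936
DIC = [CO2*]/α₀ = 7.007×10^-5 / 0.03936 = 1.780 mmol/kg
CA = (α₁ + 2α₂)·DIC = (0.9442 + 2×0.01641) × 1.780 = 1.74 mmol/kg

CA = 1.74 mmol/kg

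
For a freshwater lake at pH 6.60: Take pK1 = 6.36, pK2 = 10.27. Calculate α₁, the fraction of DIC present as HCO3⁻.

α₁ = 1 / (1 + [H⁺]/K1 + K2/[H⁺]) = 1 / (1 + 10^-0.24 + 10^-3.67)
   = 1 / (1 + 0.57544 + 0.00021380) = 1/1.5757 = 0.6347

α₁ = 0.635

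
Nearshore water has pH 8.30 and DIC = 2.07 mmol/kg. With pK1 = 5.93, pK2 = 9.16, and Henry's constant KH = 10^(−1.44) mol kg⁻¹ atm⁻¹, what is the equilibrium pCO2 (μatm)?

pCO2 = 213 μatm

α₀ = 1 / (1 + K1/[H⁺] + K1K2/[H⁺]²) = 1 / (1 + 10^+2.37 + 10^+1.51)
   = 1 / (1 + 234.42 + 32.359) = 1/267.78 = 0.003734
[CO2*] = α₀ × DIC = 0.003734 × 2.07 = 0.007730 mmol/kg = 7.730 μmol/kg
pCO2 = [CO2*]/KH = 7.730×10^-6 / 3.631×10^-2 = 213 μatm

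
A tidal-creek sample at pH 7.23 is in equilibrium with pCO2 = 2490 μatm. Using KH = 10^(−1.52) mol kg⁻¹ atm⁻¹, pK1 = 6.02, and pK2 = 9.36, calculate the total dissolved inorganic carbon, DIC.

[CO2*] = KH · pCO2 = 10^(−1.52) × 2490×10^-6 = 7.520×10^-5 mol/kg
α₀ = 1/(1 + K1/[H⁺] + K1K2/[H⁺]²) = 1/(1 + 10^+1.21 + 10^-0.92) = 0.05768
DIC = [CO2*]/α₀ = 7.520×10^-5 / 0.05768 = 1.30 mmol/kg

DIC = 1.30 mmol/kg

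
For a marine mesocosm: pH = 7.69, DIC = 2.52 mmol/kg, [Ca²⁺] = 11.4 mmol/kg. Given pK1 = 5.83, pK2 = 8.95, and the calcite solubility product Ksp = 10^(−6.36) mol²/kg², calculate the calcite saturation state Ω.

Ω = 3.38

α₂ = 1 / (1 + [H⁺]/K2 + [H⁺]²/(K1K2)) = 1 / (1 + 10^+1.26 + 10^-0.60)
   = 1 / (1 + 18.197 + 0.25119) = 1/19.448 = 0.05142
[CO3²⁻] = α₂ × DIC = 0.05142 × 2.52 = 0.1296 mmol/kg
Ksp = 10^(−6.36) = 4.365×10^-7
Ω = [Ca²⁺][CO3²⁻]/Ksp = (11.4×10^-3)(1.296×10^-4) / 4.365×10^-7 = 3.38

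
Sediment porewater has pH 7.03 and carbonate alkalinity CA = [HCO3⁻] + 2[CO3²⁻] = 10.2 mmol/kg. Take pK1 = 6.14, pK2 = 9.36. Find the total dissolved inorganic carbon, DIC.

CA = [HCO3⁻] + 2[CO3²⁻] = (α₁ + 2α₂)·DIC
At pH 7.03: [H⁺]/K1 = 10^-0.89 = 0.12882, K2/[H⁺] = 10^-2.33 = 0.0046774
α₁ = 1/(1 + 0.12882 + 0.0046774) = 1/1.1335 = 0.8822; α₂ = α₁·K2/[H⁺] = 0.004126
α₁ + 2α₂ = 0.8905
DIC = CA / (α₁ + 2α₂) = 10.2 / 0.8905 = 11.5 mmol/kg

DIC = 11.5 mmol/kg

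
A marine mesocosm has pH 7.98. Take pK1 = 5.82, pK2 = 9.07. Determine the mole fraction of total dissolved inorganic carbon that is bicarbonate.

α₁ = 0.919

α₁ = 1 / (1 + [H⁺]/K1 + K2/[H⁺]) = 1 / (1 + 10^-2.16 + 10^-1.09)
   = 1 / (1 + 0.0069183 + 0.081283) = 1/1.0882 = 0.9189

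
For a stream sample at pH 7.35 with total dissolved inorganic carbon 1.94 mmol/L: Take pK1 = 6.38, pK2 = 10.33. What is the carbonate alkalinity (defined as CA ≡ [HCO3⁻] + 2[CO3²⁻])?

CA = 1.75 mmol/L

CA = [HCO3⁻] + 2[CO3²⁻] = (α₁ + 2α₂)·DIC
At pH 7.35: [H⁺]/K1 = 10^-0.97 = 0.10715, K2/[H⁺] = 10^-2.98 = 0.0010471
α₁ = 1/(1 + 0.10715 + 0.0010471) = 1/1.1082 = 0.9024; α₂ = α₁·K2/[H⁺] = 0.0009449
α₁ + 2α₂ = 0.9043
CA = 0.9043 × 1.94 = 1.75 mmol/L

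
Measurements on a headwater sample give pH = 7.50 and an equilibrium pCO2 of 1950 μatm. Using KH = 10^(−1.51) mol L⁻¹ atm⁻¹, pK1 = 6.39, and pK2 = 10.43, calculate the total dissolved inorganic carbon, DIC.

[CO2*] = KH · pCO2 = 10^(−1.51) × 1950×10^-6 = 6.026×10^-5 mol/L
α₀ = 1/(1 + K1/[H⁺] + K1K2/[H⁺]²) = 1/(1 + 10^+1.11 + 10^-1.82) = 0.07195
DIC = [CO2*]/α₀ = 6.026×10^-5 / 0.07195 = 0.837 mmol/L

DIC = 0.837 mmol/L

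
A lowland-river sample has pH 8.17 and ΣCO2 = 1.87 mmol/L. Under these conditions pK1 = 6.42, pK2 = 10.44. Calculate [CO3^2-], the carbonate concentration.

α₂ = 1 / (1 + [H⁺]/K2 + [H⁺]²/(K1K2)) = 1 / (1 + 10^+2.27 + 10^+0.52)
   = 1 / (1 + 186.21 + 3.3113) = 1/190.52 = 0.005249
[CO3²⁻] = α₂ × DIC = 0.005249 × 1.87 = 0.00982 mmol/L = 9.82 μmol/L

[CO3²⁻] = 9.82 μmol/L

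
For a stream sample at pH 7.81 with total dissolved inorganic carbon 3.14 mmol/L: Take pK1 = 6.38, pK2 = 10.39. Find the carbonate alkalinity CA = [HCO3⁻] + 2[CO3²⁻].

CA = [HCO3⁻] + 2[CO3²⁻] = (α₁ + 2α₂)·DIC
At pH 7.81: [H⁺]/K1 = 10^-1.43 = 0.037154, K2/[H⁺] = 10^-2.58 = 0.0026303
α₁ = 1/(1 + 0.037154 + 0.0026303) = 1/1.0398 = 0.9617; α₂ = α₁·K2/[H⁺] = 0.002530
α₁ + 2α₂ = 0.9668
CA = 0.9668 × 3.14 = 3.04 mmol/L

CA = 3.04 mmol/L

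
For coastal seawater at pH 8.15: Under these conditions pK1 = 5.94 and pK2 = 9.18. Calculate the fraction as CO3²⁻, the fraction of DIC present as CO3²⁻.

α₂ = 1 / (1 + [H⁺]/K2 + [H⁺]²/(K1K2)) = 1 / (1 + 10^+1.03 + 10^-1.18)
   = 1 / (1 + 10.715 + 0.066069) = 1/11.781 = 0.08488

α₂ = 0.0849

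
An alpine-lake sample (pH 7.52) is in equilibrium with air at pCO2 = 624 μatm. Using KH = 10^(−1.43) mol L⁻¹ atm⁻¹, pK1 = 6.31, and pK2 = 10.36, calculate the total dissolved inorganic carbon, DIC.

DIC = 0.400 mmol/L

[CO2*] = KH · pCO2 = 10^(−1.43) × 624×10^-6 = 2.318×10^-5 mol/L
α₀ = 1/(1 + K1/[H⁺] + K1K2/[H⁺]²) = 1/(1 + 10^+1.21 + 10^-1.63) = 0.05800
DIC = [CO2*]/α₀ = 2.318×10^-5 / 0.05800 = 0.400 mmol/L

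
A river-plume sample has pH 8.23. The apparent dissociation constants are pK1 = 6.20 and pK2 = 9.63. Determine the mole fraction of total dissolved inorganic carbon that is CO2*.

α₀ = 1 / (1 + K1/[H⁺] + K1K2/[H⁺]²) = 1 / (1 + 10^+2.03 + 10^+0.63)
   = 1 / (1 + 107.15 + 4.2658) = 1/112.42 = 0.008895

α₀ = 0.00890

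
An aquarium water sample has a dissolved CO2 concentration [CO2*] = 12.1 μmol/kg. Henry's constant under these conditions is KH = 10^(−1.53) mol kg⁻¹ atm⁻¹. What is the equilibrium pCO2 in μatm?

pCO2 = 410 μatm

KH = 10^(−1.53) = 2.951×10^-2 mol kg⁻¹ atm⁻¹
pCO2 = [CO2*]/KH = 12.1×10^-6 / 2.951×10^-2 = 4.10×10^-4 atm = 410 μatm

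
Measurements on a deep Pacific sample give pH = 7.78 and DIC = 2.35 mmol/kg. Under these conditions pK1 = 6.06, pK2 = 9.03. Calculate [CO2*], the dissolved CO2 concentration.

[CO2*] = 0.0416 mmol/kg

α₀ = 1 / (1 + K1/[H⁺] + K1K2/[H⁺]²) = 1 / (1 + 10^+1.72 + 10^+0.47)
   = 1 / (1 + 52.481 + 2.9512) = 1/56.432 = 0.01772
[CO2*] = α₀ × DIC = 0.01772 × 2.35 = 0.0416 mmol/kg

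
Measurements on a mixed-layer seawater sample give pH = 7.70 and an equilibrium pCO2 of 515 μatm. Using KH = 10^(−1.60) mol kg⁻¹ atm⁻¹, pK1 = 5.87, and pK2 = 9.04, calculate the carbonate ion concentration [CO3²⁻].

[CO2*] = KH · pCO2 = 10^(−1.60) × 515×10^-6 = 1.294×10^-5 mol/kg
α₀ = 1/(1 + K1/[H⁺] + K1K2/[H⁺]²) = 1/(1 + 10^+1.83 + 10^+0.49) = 0.01395
DIC = [CO2*]/α₀ = 1.294×10^-5 / 0.01395 = 0.9275 mmol/kg
[CO3²⁻] = α₂·DIC; α₂ = 0.04310, so [CO3²⁻] = 0.04310 × 0.9275 = 0.0400 mmol/kg

[CO3²⁻] = 0.0400 mmol/kg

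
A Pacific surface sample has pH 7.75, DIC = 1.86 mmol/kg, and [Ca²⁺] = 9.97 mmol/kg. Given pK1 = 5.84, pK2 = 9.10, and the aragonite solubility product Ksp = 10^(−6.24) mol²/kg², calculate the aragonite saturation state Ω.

Ω = 1.36

α₂ = 1 / (1 + [H⁺]/K2 + [H⁺]²/(K1K2)) = 1 / (1 + 10^+1.35 + 10^-0.56)
   = 1 / (1 + 22.387 + 0.27542) = 1/23.663 = 0.04226
[CO3²⁻] = α₂ × DIC = 0.04226 × 1.86 = 0.07860 mmol/kg
Ksp = 10^(−6.24) = 5.754×10^-7
Ω = [Ca²⁺][CO3²⁻]/Ksp = (9.97×10^-3)(7.860×10^-5) / 5.754×10^-7 = 1.36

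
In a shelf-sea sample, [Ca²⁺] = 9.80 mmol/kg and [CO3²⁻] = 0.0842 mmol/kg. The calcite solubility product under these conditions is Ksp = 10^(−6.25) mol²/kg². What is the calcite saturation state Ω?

Ksp = 10^(−6.25) = 5.623×10^-7
Ω = [Ca²⁺][CO3²⁻]/Ksp = (9.80×10^-3)(0.0842×10^-3) / 5.623×10^-7 = 1.47

Ω = 1.47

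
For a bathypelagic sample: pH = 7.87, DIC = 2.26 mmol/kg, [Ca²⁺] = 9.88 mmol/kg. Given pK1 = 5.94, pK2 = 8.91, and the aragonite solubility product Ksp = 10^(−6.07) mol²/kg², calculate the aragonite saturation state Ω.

α₂ = 1 / (1 + [H⁺]/K2 + [H⁺]²/(K1K2)) = 1 / (1 + 10^+1.04 + 10^-0.89)
   = 1 / (1 + 10.965 + 0.12882) = 1/12.094 = 0.08269
[CO3²⁻] = α₂ × DIC = 0.08269 × 2.26 = 0.1869 mmol/kg
Ksp = 10^(−6.07) = 8.511×10^-7
Ω = [Ca²⁺][CO3²⁻]/Ksp = (9.88×10^-3)(1.869×10^-4) / 8.511×10^-7 = 2.17

Ω = 2.17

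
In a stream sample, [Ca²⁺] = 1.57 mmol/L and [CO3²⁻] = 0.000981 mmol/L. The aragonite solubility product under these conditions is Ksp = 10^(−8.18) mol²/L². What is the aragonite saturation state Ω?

Ksp = 10^(−8.18) = 6.607×10^-9
Ω = [Ca²⁺][CO3²⁻]/Ksp = (1.57×10^-3)(0.000981×10^-3) / 6.607×10^-9 = 0.233

Ω = 0.233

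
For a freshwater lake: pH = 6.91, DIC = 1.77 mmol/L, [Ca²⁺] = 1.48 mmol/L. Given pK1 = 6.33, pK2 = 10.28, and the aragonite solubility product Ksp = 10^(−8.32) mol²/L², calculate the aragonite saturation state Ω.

Ω = 0.185

α₂ = 1 / (1 + [H⁺]/K2 + [H⁺]²/(K1K2)) = 1 / (1 + 10^+3.37 + 10^+2.79)
   = 1 / (1 + 2344.2 + 616.60) = 1/2961.8 = 0.0003376
[CO3²⁻] = α₂ × DIC = 0.0003376 × 1.77 = 0.0005976 mmol/L = 0.5976 μmol/L
Ksp = 10^(−8.32) = 4.786×10^-9
Ω = [Ca²⁺][CO3²⁻]/Ksp = (1.48×10^-3)(5.976×10^-7) / 4.786×10^-9 = 0.185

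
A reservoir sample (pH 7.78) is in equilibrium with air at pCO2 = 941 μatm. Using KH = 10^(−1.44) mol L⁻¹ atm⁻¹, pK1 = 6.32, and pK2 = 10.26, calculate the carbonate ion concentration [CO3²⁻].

[CO3²⁻] = 3.26 μmol/L

[CO2*] = KH · pCO2 = 10^(−1.44) × 941×10^-6 = 3.417×10^-5 mol/L
α₀ = 1/(1 + K1/[H⁺] + K1K2/[H⁺]²) = 1/(1 + 10^+1.46 + 10^-1.02) = 0.03340
DIC = [CO2*]/α₀ = 3.417×10^-5 / 0.03340 = 1.023 mmol/L
[CO3²⁻] = α₂·DIC; α₂ = 0.003190, so [CO3²⁻] = 0.003190 × 1.023 = 0.00326 mmol/L = 3.26 μmol/L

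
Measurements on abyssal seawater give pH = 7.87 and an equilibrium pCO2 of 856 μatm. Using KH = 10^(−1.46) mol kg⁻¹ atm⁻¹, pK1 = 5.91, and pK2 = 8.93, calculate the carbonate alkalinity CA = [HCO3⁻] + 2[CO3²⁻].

CA = 3.18 mmol/kg

[CO2*] = KH · pCO2 = 10^(−1.46) × 856×10^-6 = 2.968×10^-5 mol/kg
α₀ = 1/(1 + K1/[H⁺] + K1K2/[H⁺]²) = 1/(1 + 10^+1.96 + 10^+0.90) = 0.009986
DIC = [CO2*]/α₀ = 2.968×10^-5 / 0.009986 = 2.972 mmol/kg
CA = (α₁ + 2α₂)·DIC = (0.9107 + 2×0.07932) × 2.972 = 3.18 mmol/kg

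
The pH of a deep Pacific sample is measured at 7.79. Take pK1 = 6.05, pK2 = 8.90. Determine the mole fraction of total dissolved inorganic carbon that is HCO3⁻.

α₁ = 0.913

α₁ = 1 / (1 + [H⁺]/K1 + K2/[H⁺]) = 1 / (1 + 10^-1.74 + 10^-1.11)
   = 1 / (1 + 0.018197 + 0.077625) = 1/1.0958 = 0.9126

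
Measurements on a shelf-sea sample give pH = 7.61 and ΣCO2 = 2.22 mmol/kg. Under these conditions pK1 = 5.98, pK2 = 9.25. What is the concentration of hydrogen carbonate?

[HCO3⁻] = 2.12 mmol/kg

α₁ = 1 / (1 + [H⁺]/K1 + K2/[H⁺]) = 1 / (1 + 10^-1.63 + 10^-1.64)
   = 1 / (1 + 0.023442 + 0.022909) = 1/1.0464 = 0.9557
[HCO3⁻] = α₁ × DIC = 0.9557 × 2.22 = 2.12 mmol/kg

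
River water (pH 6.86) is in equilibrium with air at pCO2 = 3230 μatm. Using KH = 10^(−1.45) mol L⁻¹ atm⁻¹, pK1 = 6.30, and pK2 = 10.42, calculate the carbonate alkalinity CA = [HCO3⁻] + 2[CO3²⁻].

[CO2*] = KH · pCO2 = 10^(−1.45) × 3230×10^-6 = 1.146×10^-4 mol/L
α₀ = 1/(1 + K1/[H⁺] + K1K2/[H⁺]²) = 1/(1 + 10^+0.56 + 10^-3.00) = 0.2159
DIC = [CO2*]/α₀ = 1.146×10^-4 / 0.2159 = 0.5308 mmol/L
CA = (α₁ + 2α₂)·DIC = (0.7839 + 2×0.0002159) × 0.5308 = 0.416 mmol/L

CA = 0.416 mmol/L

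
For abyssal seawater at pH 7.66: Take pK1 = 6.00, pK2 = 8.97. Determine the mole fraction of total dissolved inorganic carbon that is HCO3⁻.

α₁ = 0.934

α₁ = 1 / (1 + [H⁺]/K1 + K2/[H⁺]) = 1 / (1 + 10^-1.66 + 10^-1.31)
   = 1 / (1 + 0.021878 + 0.048978) = 1/1.0709 = 0.9338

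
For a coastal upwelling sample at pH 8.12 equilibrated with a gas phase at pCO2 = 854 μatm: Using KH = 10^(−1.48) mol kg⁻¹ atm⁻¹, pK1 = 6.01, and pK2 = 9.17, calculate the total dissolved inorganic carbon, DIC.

DIC = 4.00 mmol/kg

[CO2*] = KH · pCO2 = 10^(−1.48) × 854×10^-6 = 2.828×10^-5 mol/kg
α₀ = 1/(1 + K1/[H⁺] + K1K2/[H⁺]²) = 1/(1 + 10^+2.11 + 10^+1.06) = 0.007077
DIC = [CO2*]/α₀ = 2.828×10^-5 / 0.007077 = 4.00 mmol/kg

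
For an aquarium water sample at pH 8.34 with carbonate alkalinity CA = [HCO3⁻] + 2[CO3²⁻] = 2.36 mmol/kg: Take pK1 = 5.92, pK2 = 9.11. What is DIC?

CA = [HCO3⁻] + 2[CO3²⁻] = (α₁ + 2α₂)·DIC
At pH 8.34: [H⁺]/K1 = 10^-2.42 = 0.0038019, K2/[H⁺] = 10^-0.77 = 0.16982
α₁ = 1/(1 + 0.0038019 + 0.16982) = 1/1.1736 = 0.8521; α₂ = α₁·K2/[H⁺] = 0.1447
α₁ + 2α₂ = 1.1415
DIC = CA / (α₁ + 2α₂) = 2.36 / 1.1415 = 2.07 mmol/kg

DIC = 2.07 mmol/kg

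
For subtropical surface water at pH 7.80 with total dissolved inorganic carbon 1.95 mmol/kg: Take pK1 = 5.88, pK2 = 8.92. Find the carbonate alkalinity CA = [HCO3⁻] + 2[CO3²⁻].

CA = [HCO3⁻] + 2[CO3²⁻] = (α₁ + 2α₂)·DIC
At pH 7.80: [H⁺]/K1 = 10^-1.92 = 0.012023, K2/[H⁺] = 10^-1.12 = 0.075858
α₁ = 1/(1 + 0.012023 + 0.075858) = 1/1.0879 = 0.9192; α₂ = α₁·K2/[H⁺] = 0.06973
α₁ + 2α₂ = 1.0587
CA = 1.0587 × 1.95 = 2.06 mmol/kg

CA = 2.06 mmol/kg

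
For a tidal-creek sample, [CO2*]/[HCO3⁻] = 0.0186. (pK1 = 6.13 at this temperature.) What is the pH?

From K1 = [H⁺][HCO3⁻]/[CO2*]:  pH = pK1 − log₁₀([CO2*]/[HCO3⁻])
log₁₀(0.0186) = -1.730
pH = 6.13 − (-1.730) = 7.86

pH = 7.86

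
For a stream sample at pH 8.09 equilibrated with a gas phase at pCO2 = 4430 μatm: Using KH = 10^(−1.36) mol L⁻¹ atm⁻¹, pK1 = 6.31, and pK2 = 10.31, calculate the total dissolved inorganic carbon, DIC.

[CO2*] = KH · pCO2 = 10^(−1.36) × 4430×10^-6 = 1.934×10^-4 mol/L
α₀ = 1/(1 + K1/[H⁺] + K1K2/[H⁺]²) = 1/(1 + 10^+1.78 + 10^-0.44) = 0.01623
DIC = [CO2*]/α₀ = 1.934×10^-4 / 0.01623 = 11.9 mmol/L

DIC = 11.9 mmol/L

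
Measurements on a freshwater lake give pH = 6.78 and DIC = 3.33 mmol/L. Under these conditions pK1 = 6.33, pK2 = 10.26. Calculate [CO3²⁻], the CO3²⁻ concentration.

[CO3²⁻] = 0.814 μmol/L

α₂ = 1 / (1 + [H⁺]/K2 + [H⁺]²/(K1K2)) = 1 / (1 + 10^+3.48 + 10^+3.03)
   = 1 / (1 + 3020.0 + 1071.5) = 1/4092.5 = 0.0002444
[CO3²⁻] = α₂ × DIC = 0.0002444 × 3.33 = 0.000814 mmol/L = 0.814 μmol/L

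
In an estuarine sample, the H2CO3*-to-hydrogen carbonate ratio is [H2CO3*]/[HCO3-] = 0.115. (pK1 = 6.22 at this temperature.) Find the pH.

From K1 = [H⁺][HCO3-]/[H2CO3*]:  pH = pK1 − log₁₀([H2CO3*]/[HCO3-])
log₁₀(0.115) = -0.939
pH = 6.22 − (-0.939) = 7.16

pH = 7.16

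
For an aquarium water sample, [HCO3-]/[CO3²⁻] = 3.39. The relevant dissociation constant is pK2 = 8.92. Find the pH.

From K2 = [H⁺][CO3²⁻]/[HCO3-]:  pH = pK2 − log₁₀([HCO3-]/[CO3²⁻])
log₁₀(3.39) = +0.530
pH = 8.92 − (+0.530) = 8.39

pH = 8.39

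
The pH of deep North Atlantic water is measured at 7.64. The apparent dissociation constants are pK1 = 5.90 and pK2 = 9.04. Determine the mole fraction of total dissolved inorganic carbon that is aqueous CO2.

α₀ = 1 / (1 + K1/[H⁺] + K1K2/[H⁺]²) = 1 / (1 + 10^+1.74 + 10^+0.34)
   = 1 / (1 + 54.954 + 2.1878) = 1/58.142 = 0.01720

α₀ = 0.0172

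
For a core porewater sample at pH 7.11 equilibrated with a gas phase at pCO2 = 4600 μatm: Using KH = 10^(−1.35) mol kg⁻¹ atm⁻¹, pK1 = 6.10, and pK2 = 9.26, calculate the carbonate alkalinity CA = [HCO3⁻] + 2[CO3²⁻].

CA = 2.13 mmol/kg

[CO2*] = KH · pCO2 = 10^(−1.35) × 4600×10^-6 = 2.055×10^-4 mol/kg
α₀ = 1/(1 + K1/[H⁺] + K1K2/[H⁺]²) = 1/(1 + 10^+1.01 + 10^-1.14) = 0.08845
DIC = [CO2*]/α₀ = 2.055×10^-4 / 0.08845 = 2.323 mmol/kg
CA = (α₁ + 2α₂)·DIC = (0.9051 + 2×0.006408) × 2.323 = 2.13 mmol/kg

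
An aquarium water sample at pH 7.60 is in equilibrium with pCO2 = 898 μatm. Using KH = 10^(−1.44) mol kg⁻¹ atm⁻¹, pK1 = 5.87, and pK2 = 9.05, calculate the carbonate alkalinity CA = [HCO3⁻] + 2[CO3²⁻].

[CO2*] = KH · pCO2 = 10^(−1.44) × 898×10^-6 = 3.260×10^-5 mol/kg
α₀ = 1/(1 + K1/[H⁺] + K1K2/[H⁺]²) = 1/(1 + 10^+1.73 + 10^+0.28) = 0.01767
DIC = [CO2*]/α₀ = 3.260×10^-5 / 0.01767 = 1.846 mmol/kg
CA = (α₁ + 2α₂)·DIC = (0.9487 + 2×0.03366) × 1.846 = 1.88 mmol/kg

CA = 1.88 mmol/kg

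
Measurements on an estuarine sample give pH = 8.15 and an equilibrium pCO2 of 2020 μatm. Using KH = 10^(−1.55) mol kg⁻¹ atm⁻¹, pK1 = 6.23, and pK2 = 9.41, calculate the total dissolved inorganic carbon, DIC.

DIC = 5.05 mmol/kg

[CO2*] = KH · pCO2 = 10^(−1.55) × 2020×10^-6 = 5.693×10^-5 mol/kg
α₀ = 1/(1 + K1/[H⁺] + K1K2/[H⁺]²) = 1/(1 + 10^+1.92 + 10^+0.66) = 0.01127
DIC = [CO2*]/α₀ = 5.693×10^-5 / 0.01127 = 5.05 mmol/kg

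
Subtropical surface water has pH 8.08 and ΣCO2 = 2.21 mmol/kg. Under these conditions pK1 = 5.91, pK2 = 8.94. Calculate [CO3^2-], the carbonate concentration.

α₂ = 1 / (1 + [H⁺]/K2 + [H⁺]²/(K1K2)) = 1 / (1 + 10^+0.86 + 10^-1.31)
   = 1 / (1 + 7.2444 + 0.048978) = 1/8.2933 = 0.1206
[CO3²⁻] = α₂ × DIC = 0.1206 × 2.21 = 0.266 mmol/kg

[CO3²⁻] = 0.266 mmol/kg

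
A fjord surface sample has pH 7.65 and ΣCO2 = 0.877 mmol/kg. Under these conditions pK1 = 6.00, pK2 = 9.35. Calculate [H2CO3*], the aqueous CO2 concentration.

[CO2*] = 18.8 μmol/kg

α₀ = 1 / (1 + K1/[H⁺] + K1K2/[H⁺]²) = 1 / (1 + 10^+1.65 + 10^-0.05)
   = 1 / (1 + 44.668 + 0.89125) = 1/46.560 = 0.02148
[CO2*] = α₀ × DIC = 0.02148 × 0.877 = 0.0188 mmol/kg = 18.8 μmol/kg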